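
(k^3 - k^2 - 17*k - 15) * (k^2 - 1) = k^5 - k^4 - 18*k^3 - 14*k^2 + 17*k + 15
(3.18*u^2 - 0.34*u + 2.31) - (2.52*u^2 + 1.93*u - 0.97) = 0.66*u^2 - 2.27*u + 3.28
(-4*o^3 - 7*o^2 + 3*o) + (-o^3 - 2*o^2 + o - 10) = -5*o^3 - 9*o^2 + 4*o - 10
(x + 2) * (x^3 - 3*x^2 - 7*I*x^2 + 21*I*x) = x^4 - x^3 - 7*I*x^3 - 6*x^2 + 7*I*x^2 + 42*I*x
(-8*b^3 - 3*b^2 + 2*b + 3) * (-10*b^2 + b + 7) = 80*b^5 + 22*b^4 - 79*b^3 - 49*b^2 + 17*b + 21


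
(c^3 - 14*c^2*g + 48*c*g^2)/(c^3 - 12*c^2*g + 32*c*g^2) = (c - 6*g)/(c - 4*g)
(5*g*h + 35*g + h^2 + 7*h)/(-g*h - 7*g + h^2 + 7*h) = (-5*g - h)/(g - h)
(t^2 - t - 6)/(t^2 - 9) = (t + 2)/(t + 3)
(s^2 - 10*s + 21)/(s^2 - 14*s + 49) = (s - 3)/(s - 7)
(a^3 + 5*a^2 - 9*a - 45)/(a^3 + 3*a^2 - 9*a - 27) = (a + 5)/(a + 3)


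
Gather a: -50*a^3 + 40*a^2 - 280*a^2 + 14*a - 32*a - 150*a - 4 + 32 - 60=-50*a^3 - 240*a^2 - 168*a - 32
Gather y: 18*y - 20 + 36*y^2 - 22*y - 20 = 36*y^2 - 4*y - 40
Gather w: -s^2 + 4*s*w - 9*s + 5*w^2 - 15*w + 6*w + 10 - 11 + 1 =-s^2 - 9*s + 5*w^2 + w*(4*s - 9)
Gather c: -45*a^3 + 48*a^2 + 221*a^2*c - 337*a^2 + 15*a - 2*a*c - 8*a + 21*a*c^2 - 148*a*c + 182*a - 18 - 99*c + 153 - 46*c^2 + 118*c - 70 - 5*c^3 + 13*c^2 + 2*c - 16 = -45*a^3 - 289*a^2 + 189*a - 5*c^3 + c^2*(21*a - 33) + c*(221*a^2 - 150*a + 21) + 49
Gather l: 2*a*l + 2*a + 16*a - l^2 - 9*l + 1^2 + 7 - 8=18*a - l^2 + l*(2*a - 9)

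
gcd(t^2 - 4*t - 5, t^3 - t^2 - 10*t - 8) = t + 1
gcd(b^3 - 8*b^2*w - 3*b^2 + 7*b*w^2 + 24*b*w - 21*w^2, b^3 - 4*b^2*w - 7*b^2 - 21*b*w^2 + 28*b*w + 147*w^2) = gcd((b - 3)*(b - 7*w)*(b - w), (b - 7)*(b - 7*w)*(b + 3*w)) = -b + 7*w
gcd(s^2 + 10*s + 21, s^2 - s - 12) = s + 3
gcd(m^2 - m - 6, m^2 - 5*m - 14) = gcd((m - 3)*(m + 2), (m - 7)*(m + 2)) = m + 2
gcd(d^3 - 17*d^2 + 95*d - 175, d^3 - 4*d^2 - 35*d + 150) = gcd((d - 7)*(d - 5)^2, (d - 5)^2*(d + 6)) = d^2 - 10*d + 25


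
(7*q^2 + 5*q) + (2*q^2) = 9*q^2 + 5*q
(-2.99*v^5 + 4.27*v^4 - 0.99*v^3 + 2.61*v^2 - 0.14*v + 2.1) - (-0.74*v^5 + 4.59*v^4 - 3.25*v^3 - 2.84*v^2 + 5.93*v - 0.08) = -2.25*v^5 - 0.32*v^4 + 2.26*v^3 + 5.45*v^2 - 6.07*v + 2.18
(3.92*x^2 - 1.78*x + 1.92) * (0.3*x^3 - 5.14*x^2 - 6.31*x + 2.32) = 1.176*x^5 - 20.6828*x^4 - 15.01*x^3 + 10.4574*x^2 - 16.2448*x + 4.4544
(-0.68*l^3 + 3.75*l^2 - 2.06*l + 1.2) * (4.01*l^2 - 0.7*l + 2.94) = -2.7268*l^5 + 15.5135*l^4 - 12.8848*l^3 + 17.279*l^2 - 6.8964*l + 3.528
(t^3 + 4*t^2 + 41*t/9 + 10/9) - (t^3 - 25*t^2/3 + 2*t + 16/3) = 37*t^2/3 + 23*t/9 - 38/9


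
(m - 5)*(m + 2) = m^2 - 3*m - 10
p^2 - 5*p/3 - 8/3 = (p - 8/3)*(p + 1)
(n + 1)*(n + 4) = n^2 + 5*n + 4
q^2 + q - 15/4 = (q - 3/2)*(q + 5/2)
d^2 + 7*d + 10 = (d + 2)*(d + 5)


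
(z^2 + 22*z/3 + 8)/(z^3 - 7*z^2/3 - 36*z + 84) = (3*z + 4)/(3*z^2 - 25*z + 42)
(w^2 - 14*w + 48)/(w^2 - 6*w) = (w - 8)/w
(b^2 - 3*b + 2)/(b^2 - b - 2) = (b - 1)/(b + 1)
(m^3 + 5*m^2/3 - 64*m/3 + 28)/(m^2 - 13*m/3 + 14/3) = m + 6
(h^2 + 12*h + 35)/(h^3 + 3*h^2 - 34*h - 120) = (h + 7)/(h^2 - 2*h - 24)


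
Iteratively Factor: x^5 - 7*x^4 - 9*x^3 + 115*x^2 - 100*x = (x)*(x^4 - 7*x^3 - 9*x^2 + 115*x - 100) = x*(x + 4)*(x^3 - 11*x^2 + 35*x - 25) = x*(x - 1)*(x + 4)*(x^2 - 10*x + 25) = x*(x - 5)*(x - 1)*(x + 4)*(x - 5)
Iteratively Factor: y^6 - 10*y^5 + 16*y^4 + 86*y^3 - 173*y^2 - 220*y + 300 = (y - 1)*(y^5 - 9*y^4 + 7*y^3 + 93*y^2 - 80*y - 300) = (y - 3)*(y - 1)*(y^4 - 6*y^3 - 11*y^2 + 60*y + 100) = (y - 3)*(y - 1)*(y + 2)*(y^3 - 8*y^2 + 5*y + 50) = (y - 5)*(y - 3)*(y - 1)*(y + 2)*(y^2 - 3*y - 10) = (y - 5)^2*(y - 3)*(y - 1)*(y + 2)*(y + 2)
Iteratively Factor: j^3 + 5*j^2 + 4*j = (j)*(j^2 + 5*j + 4) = j*(j + 1)*(j + 4)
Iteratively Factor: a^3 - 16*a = (a)*(a^2 - 16) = a*(a - 4)*(a + 4)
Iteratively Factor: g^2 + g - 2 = (g - 1)*(g + 2)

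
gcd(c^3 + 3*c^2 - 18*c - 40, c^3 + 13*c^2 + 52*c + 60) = c^2 + 7*c + 10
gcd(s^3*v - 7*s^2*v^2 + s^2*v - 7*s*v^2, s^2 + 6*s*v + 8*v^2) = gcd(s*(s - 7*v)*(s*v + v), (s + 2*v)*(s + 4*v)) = 1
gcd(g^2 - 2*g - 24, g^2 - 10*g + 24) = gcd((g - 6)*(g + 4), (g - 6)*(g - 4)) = g - 6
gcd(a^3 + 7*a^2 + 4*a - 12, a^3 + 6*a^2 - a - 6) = a^2 + 5*a - 6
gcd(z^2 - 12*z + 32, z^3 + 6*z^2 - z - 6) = 1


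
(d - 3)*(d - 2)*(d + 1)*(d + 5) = d^4 + d^3 - 19*d^2 + 11*d + 30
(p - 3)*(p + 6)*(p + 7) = p^3 + 10*p^2 + 3*p - 126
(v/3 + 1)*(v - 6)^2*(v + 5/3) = v^4/3 - 22*v^3/9 - 5*v^2 + 36*v + 60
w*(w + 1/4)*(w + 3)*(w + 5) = w^4 + 33*w^3/4 + 17*w^2 + 15*w/4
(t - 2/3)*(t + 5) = t^2 + 13*t/3 - 10/3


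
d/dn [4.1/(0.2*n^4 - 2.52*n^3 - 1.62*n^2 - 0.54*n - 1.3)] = (-3.28*n^3 + 30.996*n^2 + 13.284*n + 2.214)/(-0.2*n^4 + 2.52*n^3 + 1.62*n^2 + 0.54*n + 1.3)^2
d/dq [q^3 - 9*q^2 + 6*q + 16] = 3*q^2 - 18*q + 6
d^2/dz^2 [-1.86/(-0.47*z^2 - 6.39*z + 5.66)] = (-0.821748*z^2 - 11.172276*z + 1.86*(0.94*z + 6.39)*(1.88*z + 12.78) + 9.895944)/(0.47*z^2 + 6.39*z - 5.66)^3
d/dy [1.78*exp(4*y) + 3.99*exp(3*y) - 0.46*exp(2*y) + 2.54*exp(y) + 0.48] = (7.12*exp(3*y) + 11.97*exp(2*y) - 0.92*exp(y) + 2.54)*exp(y)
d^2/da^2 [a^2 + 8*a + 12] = 2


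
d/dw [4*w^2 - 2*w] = 8*w - 2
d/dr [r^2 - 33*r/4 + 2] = 2*r - 33/4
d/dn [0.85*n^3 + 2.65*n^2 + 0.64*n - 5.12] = 2.55*n^2 + 5.3*n + 0.64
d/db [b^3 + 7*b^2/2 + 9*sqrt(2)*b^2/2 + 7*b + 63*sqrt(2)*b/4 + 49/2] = 3*b^2 + 7*b + 9*sqrt(2)*b + 7 + 63*sqrt(2)/4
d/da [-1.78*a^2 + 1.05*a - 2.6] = 1.05 - 3.56*a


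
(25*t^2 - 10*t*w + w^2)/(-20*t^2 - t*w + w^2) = (-5*t + w)/(4*t + w)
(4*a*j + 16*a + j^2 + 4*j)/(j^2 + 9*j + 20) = (4*a + j)/(j + 5)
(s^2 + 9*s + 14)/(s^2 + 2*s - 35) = (s + 2)/(s - 5)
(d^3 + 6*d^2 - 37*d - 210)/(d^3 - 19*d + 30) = (d^2 + d - 42)/(d^2 - 5*d + 6)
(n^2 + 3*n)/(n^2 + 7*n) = (n + 3)/(n + 7)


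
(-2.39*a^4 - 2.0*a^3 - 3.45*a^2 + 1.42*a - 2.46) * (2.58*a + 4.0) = -6.1662*a^5 - 14.72*a^4 - 16.901*a^3 - 10.1364*a^2 - 0.6668*a - 9.84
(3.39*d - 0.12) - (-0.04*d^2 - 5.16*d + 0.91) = 0.04*d^2 + 8.55*d - 1.03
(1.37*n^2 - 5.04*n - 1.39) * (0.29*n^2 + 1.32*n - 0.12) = 0.3973*n^4 + 0.3468*n^3 - 7.2203*n^2 - 1.23*n + 0.1668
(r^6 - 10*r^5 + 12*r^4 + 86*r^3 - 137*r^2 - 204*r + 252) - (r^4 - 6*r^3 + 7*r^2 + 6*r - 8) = r^6 - 10*r^5 + 11*r^4 + 92*r^3 - 144*r^2 - 210*r + 260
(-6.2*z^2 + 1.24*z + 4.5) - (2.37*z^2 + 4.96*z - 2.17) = -8.57*z^2 - 3.72*z + 6.67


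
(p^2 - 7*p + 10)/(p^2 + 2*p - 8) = (p - 5)/(p + 4)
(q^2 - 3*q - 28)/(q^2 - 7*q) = (q + 4)/q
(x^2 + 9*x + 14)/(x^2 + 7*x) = (x + 2)/x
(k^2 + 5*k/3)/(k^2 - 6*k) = (k + 5/3)/(k - 6)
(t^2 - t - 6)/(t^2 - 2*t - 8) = (t - 3)/(t - 4)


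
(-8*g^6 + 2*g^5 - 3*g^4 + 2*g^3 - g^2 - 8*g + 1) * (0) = 0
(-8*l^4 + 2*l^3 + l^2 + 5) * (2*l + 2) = -16*l^5 - 12*l^4 + 6*l^3 + 2*l^2 + 10*l + 10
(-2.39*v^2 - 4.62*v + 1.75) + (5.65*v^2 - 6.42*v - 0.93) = 3.26*v^2 - 11.04*v + 0.82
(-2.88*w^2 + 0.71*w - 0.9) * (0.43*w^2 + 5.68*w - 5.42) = -1.2384*w^4 - 16.0531*w^3 + 19.2554*w^2 - 8.9602*w + 4.878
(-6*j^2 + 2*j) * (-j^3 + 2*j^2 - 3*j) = 6*j^5 - 14*j^4 + 22*j^3 - 6*j^2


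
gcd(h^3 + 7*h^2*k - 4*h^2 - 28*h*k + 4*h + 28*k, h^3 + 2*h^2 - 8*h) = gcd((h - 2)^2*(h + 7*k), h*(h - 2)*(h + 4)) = h - 2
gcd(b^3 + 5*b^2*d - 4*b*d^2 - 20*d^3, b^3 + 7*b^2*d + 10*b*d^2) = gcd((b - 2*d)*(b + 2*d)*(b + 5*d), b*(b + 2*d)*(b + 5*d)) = b^2 + 7*b*d + 10*d^2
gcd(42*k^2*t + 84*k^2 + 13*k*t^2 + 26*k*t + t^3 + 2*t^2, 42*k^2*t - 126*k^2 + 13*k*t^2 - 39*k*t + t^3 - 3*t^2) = 42*k^2 + 13*k*t + t^2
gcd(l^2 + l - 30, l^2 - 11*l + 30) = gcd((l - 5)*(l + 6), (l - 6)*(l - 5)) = l - 5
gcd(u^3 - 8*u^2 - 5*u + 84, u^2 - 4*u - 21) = u^2 - 4*u - 21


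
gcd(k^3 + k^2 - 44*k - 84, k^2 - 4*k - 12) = k + 2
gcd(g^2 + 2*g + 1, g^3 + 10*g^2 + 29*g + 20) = g + 1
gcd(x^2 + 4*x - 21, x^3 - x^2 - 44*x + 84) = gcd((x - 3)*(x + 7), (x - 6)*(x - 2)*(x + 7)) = x + 7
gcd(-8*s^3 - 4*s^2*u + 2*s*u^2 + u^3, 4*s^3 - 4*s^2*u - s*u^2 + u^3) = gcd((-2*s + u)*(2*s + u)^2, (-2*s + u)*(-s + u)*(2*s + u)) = 4*s^2 - u^2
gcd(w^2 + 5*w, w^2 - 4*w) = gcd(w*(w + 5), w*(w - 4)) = w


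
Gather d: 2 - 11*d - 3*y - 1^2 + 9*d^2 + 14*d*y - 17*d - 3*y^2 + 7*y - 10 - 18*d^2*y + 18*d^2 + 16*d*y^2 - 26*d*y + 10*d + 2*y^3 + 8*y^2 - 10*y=d^2*(27 - 18*y) + d*(16*y^2 - 12*y - 18) + 2*y^3 + 5*y^2 - 6*y - 9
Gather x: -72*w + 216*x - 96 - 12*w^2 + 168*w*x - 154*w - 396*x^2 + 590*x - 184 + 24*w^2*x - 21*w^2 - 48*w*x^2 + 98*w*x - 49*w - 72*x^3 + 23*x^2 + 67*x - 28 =-33*w^2 - 275*w - 72*x^3 + x^2*(-48*w - 373) + x*(24*w^2 + 266*w + 873) - 308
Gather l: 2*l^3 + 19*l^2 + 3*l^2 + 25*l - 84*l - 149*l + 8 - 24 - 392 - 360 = 2*l^3 + 22*l^2 - 208*l - 768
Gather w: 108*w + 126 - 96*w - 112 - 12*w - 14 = 0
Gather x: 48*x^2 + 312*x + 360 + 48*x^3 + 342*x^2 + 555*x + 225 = 48*x^3 + 390*x^2 + 867*x + 585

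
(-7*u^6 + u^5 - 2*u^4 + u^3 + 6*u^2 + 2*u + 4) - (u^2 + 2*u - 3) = -7*u^6 + u^5 - 2*u^4 + u^3 + 5*u^2 + 7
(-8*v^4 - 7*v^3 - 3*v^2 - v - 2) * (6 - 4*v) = 32*v^5 - 20*v^4 - 30*v^3 - 14*v^2 + 2*v - 12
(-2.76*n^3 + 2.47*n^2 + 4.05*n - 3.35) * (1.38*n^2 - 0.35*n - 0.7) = -3.8088*n^5 + 4.3746*n^4 + 6.6565*n^3 - 7.7695*n^2 - 1.6625*n + 2.345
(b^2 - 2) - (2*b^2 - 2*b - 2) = -b^2 + 2*b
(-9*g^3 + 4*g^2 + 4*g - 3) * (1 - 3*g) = 27*g^4 - 21*g^3 - 8*g^2 + 13*g - 3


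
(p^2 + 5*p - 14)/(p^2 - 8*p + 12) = (p + 7)/(p - 6)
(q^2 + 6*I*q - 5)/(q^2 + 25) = (q + I)/(q - 5*I)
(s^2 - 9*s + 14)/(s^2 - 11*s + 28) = (s - 2)/(s - 4)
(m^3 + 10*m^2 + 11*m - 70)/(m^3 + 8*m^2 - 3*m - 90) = (m^2 + 5*m - 14)/(m^2 + 3*m - 18)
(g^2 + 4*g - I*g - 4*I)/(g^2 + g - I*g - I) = (g + 4)/(g + 1)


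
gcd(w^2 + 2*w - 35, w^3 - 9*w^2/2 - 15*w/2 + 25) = w - 5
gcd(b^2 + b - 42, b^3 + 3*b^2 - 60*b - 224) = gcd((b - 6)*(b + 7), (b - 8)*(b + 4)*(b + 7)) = b + 7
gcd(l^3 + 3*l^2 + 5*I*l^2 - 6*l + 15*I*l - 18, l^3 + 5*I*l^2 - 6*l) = l^2 + 5*I*l - 6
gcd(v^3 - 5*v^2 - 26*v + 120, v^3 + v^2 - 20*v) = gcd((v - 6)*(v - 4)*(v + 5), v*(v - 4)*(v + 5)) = v^2 + v - 20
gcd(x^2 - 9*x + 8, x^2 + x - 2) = x - 1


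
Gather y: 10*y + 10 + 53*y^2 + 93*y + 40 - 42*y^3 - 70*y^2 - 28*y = -42*y^3 - 17*y^2 + 75*y + 50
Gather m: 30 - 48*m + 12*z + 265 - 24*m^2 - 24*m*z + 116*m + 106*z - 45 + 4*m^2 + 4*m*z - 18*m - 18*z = -20*m^2 + m*(50 - 20*z) + 100*z + 250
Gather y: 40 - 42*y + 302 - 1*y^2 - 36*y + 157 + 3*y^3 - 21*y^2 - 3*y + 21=3*y^3 - 22*y^2 - 81*y + 520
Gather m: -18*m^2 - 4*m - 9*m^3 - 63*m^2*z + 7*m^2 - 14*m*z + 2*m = -9*m^3 + m^2*(-63*z - 11) + m*(-14*z - 2)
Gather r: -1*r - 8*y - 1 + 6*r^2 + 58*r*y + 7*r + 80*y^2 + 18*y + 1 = 6*r^2 + r*(58*y + 6) + 80*y^2 + 10*y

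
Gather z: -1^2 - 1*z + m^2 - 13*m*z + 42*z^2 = m^2 + 42*z^2 + z*(-13*m - 1) - 1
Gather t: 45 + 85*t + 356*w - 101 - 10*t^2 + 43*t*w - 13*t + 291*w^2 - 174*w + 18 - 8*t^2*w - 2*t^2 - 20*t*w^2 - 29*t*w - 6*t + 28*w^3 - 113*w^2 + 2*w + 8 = t^2*(-8*w - 12) + t*(-20*w^2 + 14*w + 66) + 28*w^3 + 178*w^2 + 184*w - 30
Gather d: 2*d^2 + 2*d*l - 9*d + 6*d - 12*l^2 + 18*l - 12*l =2*d^2 + d*(2*l - 3) - 12*l^2 + 6*l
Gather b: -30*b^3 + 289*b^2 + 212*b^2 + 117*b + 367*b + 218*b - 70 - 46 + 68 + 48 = -30*b^3 + 501*b^2 + 702*b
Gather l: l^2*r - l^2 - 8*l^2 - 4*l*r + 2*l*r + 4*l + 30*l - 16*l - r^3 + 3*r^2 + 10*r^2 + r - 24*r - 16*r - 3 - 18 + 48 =l^2*(r - 9) + l*(18 - 2*r) - r^3 + 13*r^2 - 39*r + 27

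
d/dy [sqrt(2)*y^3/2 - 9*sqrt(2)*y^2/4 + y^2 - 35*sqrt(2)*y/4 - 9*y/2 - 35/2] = 3*sqrt(2)*y^2/2 - 9*sqrt(2)*y/2 + 2*y - 35*sqrt(2)/4 - 9/2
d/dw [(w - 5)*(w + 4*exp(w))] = w + (w - 5)*(4*exp(w) + 1) + 4*exp(w)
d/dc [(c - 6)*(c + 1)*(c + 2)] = 3*c^2 - 6*c - 16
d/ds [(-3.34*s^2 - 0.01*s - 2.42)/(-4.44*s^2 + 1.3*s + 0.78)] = (-4.3864*s^2 - 26.7*s + 3.1382)/(19.7136*s^4 - 11.544*s^3 - 5.2364*s^2 + 2.028*s + 0.6084)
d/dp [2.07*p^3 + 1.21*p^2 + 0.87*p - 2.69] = 6.21*p^2 + 2.42*p + 0.87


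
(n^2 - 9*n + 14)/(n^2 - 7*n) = (n - 2)/n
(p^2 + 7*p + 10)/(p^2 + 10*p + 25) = (p + 2)/(p + 5)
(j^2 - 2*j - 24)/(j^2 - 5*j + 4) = (j^2 - 2*j - 24)/(j^2 - 5*j + 4)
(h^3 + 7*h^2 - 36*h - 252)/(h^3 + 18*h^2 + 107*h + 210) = (h - 6)/(h + 5)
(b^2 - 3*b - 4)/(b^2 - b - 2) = (b - 4)/(b - 2)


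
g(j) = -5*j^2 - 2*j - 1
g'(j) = -10*j - 2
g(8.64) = -391.53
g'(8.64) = -88.40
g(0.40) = -2.60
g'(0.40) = -6.00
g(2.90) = -48.85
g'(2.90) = -31.00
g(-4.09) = -76.46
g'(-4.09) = 38.90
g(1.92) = -23.27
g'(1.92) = -21.20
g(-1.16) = -5.41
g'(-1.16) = 9.60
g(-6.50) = -199.25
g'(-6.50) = 63.00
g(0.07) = -1.16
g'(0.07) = -2.70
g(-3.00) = -40.00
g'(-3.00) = 28.00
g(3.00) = -52.00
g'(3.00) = -32.00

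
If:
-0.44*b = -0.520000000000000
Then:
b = 1.18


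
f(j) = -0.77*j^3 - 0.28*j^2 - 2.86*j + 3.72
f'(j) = -2.31*j^2 - 0.56*j - 2.86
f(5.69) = -163.47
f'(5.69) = -80.84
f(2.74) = -22.06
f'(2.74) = -21.74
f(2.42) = -15.75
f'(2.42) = -17.74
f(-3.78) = 52.12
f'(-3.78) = -33.75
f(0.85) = 0.61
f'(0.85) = -5.00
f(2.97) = -27.42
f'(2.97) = -24.90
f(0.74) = 1.14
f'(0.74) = -4.54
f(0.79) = 0.91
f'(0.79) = -4.74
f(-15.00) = 2582.37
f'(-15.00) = -514.21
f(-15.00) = 2582.37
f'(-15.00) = -514.21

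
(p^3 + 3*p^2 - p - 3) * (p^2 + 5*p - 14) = p^5 + 8*p^4 - 50*p^2 - p + 42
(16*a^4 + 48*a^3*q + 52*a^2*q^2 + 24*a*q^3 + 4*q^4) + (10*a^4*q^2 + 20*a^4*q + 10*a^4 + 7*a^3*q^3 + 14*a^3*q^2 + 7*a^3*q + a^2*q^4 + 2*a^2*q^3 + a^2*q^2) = 10*a^4*q^2 + 20*a^4*q + 26*a^4 + 7*a^3*q^3 + 14*a^3*q^2 + 55*a^3*q + a^2*q^4 + 2*a^2*q^3 + 53*a^2*q^2 + 24*a*q^3 + 4*q^4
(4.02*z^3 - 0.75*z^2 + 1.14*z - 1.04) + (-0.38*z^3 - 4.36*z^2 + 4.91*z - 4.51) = 3.64*z^3 - 5.11*z^2 + 6.05*z - 5.55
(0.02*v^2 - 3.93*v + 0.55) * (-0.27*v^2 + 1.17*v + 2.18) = -0.0054*v^4 + 1.0845*v^3 - 4.703*v^2 - 7.9239*v + 1.199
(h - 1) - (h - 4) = 3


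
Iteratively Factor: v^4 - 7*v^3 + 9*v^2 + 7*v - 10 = (v + 1)*(v^3 - 8*v^2 + 17*v - 10) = (v - 5)*(v + 1)*(v^2 - 3*v + 2) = (v - 5)*(v - 1)*(v + 1)*(v - 2)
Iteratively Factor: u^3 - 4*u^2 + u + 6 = (u - 2)*(u^2 - 2*u - 3) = (u - 2)*(u + 1)*(u - 3)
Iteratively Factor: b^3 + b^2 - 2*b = (b + 2)*(b^2 - b) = b*(b + 2)*(b - 1)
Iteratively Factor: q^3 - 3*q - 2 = (q + 1)*(q^2 - q - 2) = (q - 2)*(q + 1)*(q + 1)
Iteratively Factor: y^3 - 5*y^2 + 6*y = (y)*(y^2 - 5*y + 6) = y*(y - 3)*(y - 2)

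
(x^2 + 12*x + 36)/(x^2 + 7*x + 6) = (x + 6)/(x + 1)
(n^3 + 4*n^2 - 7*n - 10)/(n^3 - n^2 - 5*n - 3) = (n^2 + 3*n - 10)/(n^2 - 2*n - 3)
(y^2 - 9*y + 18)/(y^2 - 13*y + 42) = (y - 3)/(y - 7)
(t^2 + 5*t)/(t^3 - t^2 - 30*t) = 1/(t - 6)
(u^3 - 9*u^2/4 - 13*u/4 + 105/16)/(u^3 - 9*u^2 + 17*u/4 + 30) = (8*u^2 + 2*u - 21)/(4*(2*u^2 - 13*u - 24))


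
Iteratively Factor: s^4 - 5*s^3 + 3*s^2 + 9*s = (s - 3)*(s^3 - 2*s^2 - 3*s) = (s - 3)*(s + 1)*(s^2 - 3*s) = s*(s - 3)*(s + 1)*(s - 3)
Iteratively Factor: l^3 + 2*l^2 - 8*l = (l + 4)*(l^2 - 2*l) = l*(l + 4)*(l - 2)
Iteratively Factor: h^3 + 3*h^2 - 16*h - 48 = (h - 4)*(h^2 + 7*h + 12) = (h - 4)*(h + 3)*(h + 4)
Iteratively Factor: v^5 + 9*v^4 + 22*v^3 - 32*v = (v + 4)*(v^4 + 5*v^3 + 2*v^2 - 8*v) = (v + 4)^2*(v^3 + v^2 - 2*v) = (v - 1)*(v + 4)^2*(v^2 + 2*v) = v*(v - 1)*(v + 4)^2*(v + 2)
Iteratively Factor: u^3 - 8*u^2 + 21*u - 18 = (u - 2)*(u^2 - 6*u + 9) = (u - 3)*(u - 2)*(u - 3)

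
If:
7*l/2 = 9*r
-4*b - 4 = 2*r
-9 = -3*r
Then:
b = -5/2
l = 54/7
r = 3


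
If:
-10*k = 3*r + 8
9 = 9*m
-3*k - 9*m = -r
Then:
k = -35/19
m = 1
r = 66/19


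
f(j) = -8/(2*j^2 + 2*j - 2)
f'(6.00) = 0.03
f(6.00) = -0.10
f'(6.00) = 0.03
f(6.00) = -0.10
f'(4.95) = 0.05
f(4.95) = -0.14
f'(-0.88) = -2.49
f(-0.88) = 3.62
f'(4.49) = 0.07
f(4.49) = -0.17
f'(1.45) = 2.39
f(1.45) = -1.57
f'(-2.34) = -3.23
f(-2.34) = -1.87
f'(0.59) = 2275.81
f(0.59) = 64.62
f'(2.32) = 0.50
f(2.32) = -0.60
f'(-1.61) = -27714.49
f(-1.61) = 223.46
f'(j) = -8*(-4*j - 2)/(2*j^2 + 2*j - 2)^2 = 4*(2*j + 1)/(j^2 + j - 1)^2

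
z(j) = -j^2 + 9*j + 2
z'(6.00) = -3.00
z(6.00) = 20.00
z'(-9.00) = 27.00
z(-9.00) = -160.00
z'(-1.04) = 11.08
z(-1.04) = -8.44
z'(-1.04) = 11.08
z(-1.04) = -8.44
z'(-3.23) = 15.46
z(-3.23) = -37.50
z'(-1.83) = 12.66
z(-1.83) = -17.82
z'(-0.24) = 9.48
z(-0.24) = -0.22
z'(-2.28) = 13.56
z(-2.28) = -23.72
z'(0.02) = 8.96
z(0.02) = 2.18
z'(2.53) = 3.94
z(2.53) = 18.37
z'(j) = 9 - 2*j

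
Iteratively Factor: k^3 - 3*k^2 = (k - 3)*(k^2) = k*(k - 3)*(k)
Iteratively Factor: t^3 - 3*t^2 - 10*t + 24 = (t - 4)*(t^2 + t - 6) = (t - 4)*(t - 2)*(t + 3)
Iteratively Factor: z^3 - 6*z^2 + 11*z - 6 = (z - 1)*(z^2 - 5*z + 6) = (z - 3)*(z - 1)*(z - 2)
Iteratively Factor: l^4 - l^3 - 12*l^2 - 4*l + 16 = (l + 2)*(l^3 - 3*l^2 - 6*l + 8) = (l - 4)*(l + 2)*(l^2 + l - 2) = (l - 4)*(l + 2)^2*(l - 1)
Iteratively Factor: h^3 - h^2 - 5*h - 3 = (h + 1)*(h^2 - 2*h - 3) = (h + 1)^2*(h - 3)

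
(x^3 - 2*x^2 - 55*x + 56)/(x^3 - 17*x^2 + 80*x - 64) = (x + 7)/(x - 8)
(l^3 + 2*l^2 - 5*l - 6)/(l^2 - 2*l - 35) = (-l^3 - 2*l^2 + 5*l + 6)/(-l^2 + 2*l + 35)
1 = 1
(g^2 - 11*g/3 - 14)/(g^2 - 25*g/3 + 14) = (3*g + 7)/(3*g - 7)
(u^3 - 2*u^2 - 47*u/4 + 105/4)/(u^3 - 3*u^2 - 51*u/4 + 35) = (u - 3)/(u - 4)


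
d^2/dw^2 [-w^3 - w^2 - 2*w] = -6*w - 2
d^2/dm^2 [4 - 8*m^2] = -16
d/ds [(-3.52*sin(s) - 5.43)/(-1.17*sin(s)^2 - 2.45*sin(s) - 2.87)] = (-12.7062*sin(s) + 2.0592*cos(2*s) - 5.2603)*cos(s)/(1.17*sin(s)^2 + 2.45*sin(s) + 2.87)^2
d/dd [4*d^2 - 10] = 8*d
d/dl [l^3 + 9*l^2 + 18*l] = 3*l^2 + 18*l + 18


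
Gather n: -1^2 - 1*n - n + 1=-2*n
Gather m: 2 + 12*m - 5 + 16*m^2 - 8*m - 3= 16*m^2 + 4*m - 6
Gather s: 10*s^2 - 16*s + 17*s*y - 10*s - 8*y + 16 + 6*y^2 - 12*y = 10*s^2 + s*(17*y - 26) + 6*y^2 - 20*y + 16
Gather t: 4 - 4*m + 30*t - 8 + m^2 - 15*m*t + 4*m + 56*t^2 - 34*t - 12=m^2 + 56*t^2 + t*(-15*m - 4) - 16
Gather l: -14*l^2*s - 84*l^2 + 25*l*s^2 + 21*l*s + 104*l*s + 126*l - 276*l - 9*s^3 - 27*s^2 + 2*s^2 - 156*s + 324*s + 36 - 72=l^2*(-14*s - 84) + l*(25*s^2 + 125*s - 150) - 9*s^3 - 25*s^2 + 168*s - 36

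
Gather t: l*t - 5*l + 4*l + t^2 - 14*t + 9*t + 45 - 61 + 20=-l + t^2 + t*(l - 5) + 4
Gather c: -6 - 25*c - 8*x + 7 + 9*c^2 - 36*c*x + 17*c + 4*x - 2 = 9*c^2 + c*(-36*x - 8) - 4*x - 1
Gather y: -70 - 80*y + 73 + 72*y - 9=-8*y - 6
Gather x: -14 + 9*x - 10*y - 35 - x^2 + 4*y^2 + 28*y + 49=-x^2 + 9*x + 4*y^2 + 18*y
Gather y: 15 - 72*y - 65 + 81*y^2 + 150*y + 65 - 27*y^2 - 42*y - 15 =54*y^2 + 36*y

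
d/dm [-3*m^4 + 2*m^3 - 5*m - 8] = -12*m^3 + 6*m^2 - 5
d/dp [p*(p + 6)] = 2*p + 6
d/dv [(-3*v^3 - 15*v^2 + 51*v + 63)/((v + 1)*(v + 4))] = 3*(-v^2 - 8*v - 37)/(v^2 + 8*v + 16)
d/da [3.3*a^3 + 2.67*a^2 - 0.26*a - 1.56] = 9.9*a^2 + 5.34*a - 0.26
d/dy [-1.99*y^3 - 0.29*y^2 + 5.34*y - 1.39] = -5.97*y^2 - 0.58*y + 5.34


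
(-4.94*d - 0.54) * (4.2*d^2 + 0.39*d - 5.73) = -20.748*d^3 - 4.1946*d^2 + 28.0956*d + 3.0942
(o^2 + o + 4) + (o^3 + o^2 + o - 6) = o^3 + 2*o^2 + 2*o - 2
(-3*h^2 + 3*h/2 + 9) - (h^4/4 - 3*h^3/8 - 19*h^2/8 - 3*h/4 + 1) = -h^4/4 + 3*h^3/8 - 5*h^2/8 + 9*h/4 + 8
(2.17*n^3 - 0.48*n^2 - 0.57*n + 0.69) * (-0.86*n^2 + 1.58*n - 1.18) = -1.8662*n^5 + 3.8414*n^4 - 2.8288*n^3 - 0.9276*n^2 + 1.7628*n - 0.8142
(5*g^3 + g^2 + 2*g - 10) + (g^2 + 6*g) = 5*g^3 + 2*g^2 + 8*g - 10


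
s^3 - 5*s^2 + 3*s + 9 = (s - 3)^2*(s + 1)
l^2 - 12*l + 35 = (l - 7)*(l - 5)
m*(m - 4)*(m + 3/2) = m^3 - 5*m^2/2 - 6*m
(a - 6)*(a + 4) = a^2 - 2*a - 24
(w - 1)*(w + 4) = w^2 + 3*w - 4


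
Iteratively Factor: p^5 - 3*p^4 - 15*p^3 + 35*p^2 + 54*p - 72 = (p - 4)*(p^4 + p^3 - 11*p^2 - 9*p + 18) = (p - 4)*(p + 3)*(p^3 - 2*p^2 - 5*p + 6) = (p - 4)*(p - 1)*(p + 3)*(p^2 - p - 6) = (p - 4)*(p - 1)*(p + 2)*(p + 3)*(p - 3)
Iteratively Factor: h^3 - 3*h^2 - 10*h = (h)*(h^2 - 3*h - 10) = h*(h + 2)*(h - 5)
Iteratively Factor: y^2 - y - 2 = (y - 2)*(y + 1)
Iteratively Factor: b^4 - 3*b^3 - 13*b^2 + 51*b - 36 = (b + 4)*(b^3 - 7*b^2 + 15*b - 9) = (b - 3)*(b + 4)*(b^2 - 4*b + 3) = (b - 3)*(b - 1)*(b + 4)*(b - 3)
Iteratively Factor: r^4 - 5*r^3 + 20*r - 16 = (r + 2)*(r^3 - 7*r^2 + 14*r - 8) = (r - 4)*(r + 2)*(r^2 - 3*r + 2) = (r - 4)*(r - 1)*(r + 2)*(r - 2)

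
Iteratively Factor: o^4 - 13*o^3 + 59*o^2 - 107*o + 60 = (o - 5)*(o^3 - 8*o^2 + 19*o - 12) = (o - 5)*(o - 3)*(o^2 - 5*o + 4) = (o - 5)*(o - 4)*(o - 3)*(o - 1)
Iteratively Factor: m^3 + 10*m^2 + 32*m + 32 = (m + 4)*(m^2 + 6*m + 8) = (m + 4)^2*(m + 2)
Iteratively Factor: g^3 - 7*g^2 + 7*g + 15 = (g + 1)*(g^2 - 8*g + 15) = (g - 3)*(g + 1)*(g - 5)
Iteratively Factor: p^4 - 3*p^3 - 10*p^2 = (p)*(p^3 - 3*p^2 - 10*p) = p^2*(p^2 - 3*p - 10) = p^2*(p + 2)*(p - 5)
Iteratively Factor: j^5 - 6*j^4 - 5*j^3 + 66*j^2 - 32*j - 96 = (j + 3)*(j^4 - 9*j^3 + 22*j^2 - 32) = (j - 4)*(j + 3)*(j^3 - 5*j^2 + 2*j + 8) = (j - 4)*(j - 2)*(j + 3)*(j^2 - 3*j - 4) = (j - 4)*(j - 2)*(j + 1)*(j + 3)*(j - 4)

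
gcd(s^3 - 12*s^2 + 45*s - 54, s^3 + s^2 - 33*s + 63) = s^2 - 6*s + 9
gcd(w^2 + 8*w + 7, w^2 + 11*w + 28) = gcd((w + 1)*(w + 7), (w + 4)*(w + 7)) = w + 7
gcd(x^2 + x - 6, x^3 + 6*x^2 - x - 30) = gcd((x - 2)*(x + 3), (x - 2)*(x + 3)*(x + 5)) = x^2 + x - 6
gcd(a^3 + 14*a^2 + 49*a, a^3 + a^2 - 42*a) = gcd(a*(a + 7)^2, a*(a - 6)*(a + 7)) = a^2 + 7*a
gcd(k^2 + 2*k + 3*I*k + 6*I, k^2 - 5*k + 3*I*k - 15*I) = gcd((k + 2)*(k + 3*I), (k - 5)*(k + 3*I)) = k + 3*I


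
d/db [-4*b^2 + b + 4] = 1 - 8*b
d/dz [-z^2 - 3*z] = -2*z - 3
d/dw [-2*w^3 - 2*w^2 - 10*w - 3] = -6*w^2 - 4*w - 10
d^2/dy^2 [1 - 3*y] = 0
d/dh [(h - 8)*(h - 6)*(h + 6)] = 3*h^2 - 16*h - 36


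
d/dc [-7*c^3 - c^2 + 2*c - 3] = -21*c^2 - 2*c + 2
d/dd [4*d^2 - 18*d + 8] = 8*d - 18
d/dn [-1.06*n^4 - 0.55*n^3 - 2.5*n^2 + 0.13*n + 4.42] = -4.24*n^3 - 1.65*n^2 - 5.0*n + 0.13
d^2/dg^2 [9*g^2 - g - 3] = 18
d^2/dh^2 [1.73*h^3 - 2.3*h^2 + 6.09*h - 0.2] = 10.38*h - 4.6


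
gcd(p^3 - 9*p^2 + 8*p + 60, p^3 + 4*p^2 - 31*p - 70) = p^2 - 3*p - 10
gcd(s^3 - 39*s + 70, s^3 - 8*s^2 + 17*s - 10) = s^2 - 7*s + 10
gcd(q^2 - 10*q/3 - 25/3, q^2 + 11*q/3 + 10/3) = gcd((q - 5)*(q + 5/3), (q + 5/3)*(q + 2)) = q + 5/3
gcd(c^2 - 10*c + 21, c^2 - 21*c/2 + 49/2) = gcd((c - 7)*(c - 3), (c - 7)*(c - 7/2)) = c - 7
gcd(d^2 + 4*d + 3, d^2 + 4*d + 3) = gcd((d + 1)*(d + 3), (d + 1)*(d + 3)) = d^2 + 4*d + 3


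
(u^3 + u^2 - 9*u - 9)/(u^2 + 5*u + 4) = (u^2 - 9)/(u + 4)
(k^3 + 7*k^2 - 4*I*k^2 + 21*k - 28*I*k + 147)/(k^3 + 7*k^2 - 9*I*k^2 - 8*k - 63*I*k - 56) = (k^2 - 4*I*k + 21)/(k^2 - 9*I*k - 8)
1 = 1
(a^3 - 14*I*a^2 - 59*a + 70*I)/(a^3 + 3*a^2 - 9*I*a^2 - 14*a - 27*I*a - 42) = (a - 5*I)/(a + 3)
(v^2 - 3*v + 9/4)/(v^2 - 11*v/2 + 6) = (v - 3/2)/(v - 4)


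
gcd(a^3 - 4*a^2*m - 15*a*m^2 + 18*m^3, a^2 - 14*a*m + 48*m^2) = a - 6*m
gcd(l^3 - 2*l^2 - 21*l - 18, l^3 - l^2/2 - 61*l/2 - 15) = l - 6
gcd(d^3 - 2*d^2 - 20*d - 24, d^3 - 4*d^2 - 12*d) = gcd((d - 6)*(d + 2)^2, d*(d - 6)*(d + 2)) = d^2 - 4*d - 12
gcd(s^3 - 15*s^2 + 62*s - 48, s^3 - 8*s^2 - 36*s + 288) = s^2 - 14*s + 48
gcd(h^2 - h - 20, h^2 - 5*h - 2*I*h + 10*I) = h - 5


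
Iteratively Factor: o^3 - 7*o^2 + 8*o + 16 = (o - 4)*(o^2 - 3*o - 4) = (o - 4)*(o + 1)*(o - 4)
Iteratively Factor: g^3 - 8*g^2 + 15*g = (g - 5)*(g^2 - 3*g) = g*(g - 5)*(g - 3)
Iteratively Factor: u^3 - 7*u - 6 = (u - 3)*(u^2 + 3*u + 2) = (u - 3)*(u + 1)*(u + 2)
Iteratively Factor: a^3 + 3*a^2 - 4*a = (a + 4)*(a^2 - a) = (a - 1)*(a + 4)*(a)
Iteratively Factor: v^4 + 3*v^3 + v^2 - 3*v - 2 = (v - 1)*(v^3 + 4*v^2 + 5*v + 2) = (v - 1)*(v + 2)*(v^2 + 2*v + 1) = (v - 1)*(v + 1)*(v + 2)*(v + 1)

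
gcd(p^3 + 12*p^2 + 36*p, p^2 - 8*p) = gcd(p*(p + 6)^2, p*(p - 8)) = p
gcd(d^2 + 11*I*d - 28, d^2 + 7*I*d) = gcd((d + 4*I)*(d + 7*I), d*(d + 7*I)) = d + 7*I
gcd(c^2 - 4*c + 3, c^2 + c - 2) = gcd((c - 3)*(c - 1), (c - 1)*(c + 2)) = c - 1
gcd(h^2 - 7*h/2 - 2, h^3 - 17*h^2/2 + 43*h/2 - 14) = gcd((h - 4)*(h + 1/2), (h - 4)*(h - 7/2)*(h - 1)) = h - 4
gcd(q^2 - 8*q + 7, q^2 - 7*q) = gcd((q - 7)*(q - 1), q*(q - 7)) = q - 7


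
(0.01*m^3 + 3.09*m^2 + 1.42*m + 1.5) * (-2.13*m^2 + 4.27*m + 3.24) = -0.0213*m^5 - 6.539*m^4 + 10.2021*m^3 + 12.88*m^2 + 11.0058*m + 4.86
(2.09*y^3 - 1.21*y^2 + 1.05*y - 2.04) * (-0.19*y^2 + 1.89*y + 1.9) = -0.3971*y^5 + 4.18*y^4 + 1.4846*y^3 + 0.0731*y^2 - 1.8606*y - 3.876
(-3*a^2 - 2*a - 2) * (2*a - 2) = -6*a^3 + 2*a^2 + 4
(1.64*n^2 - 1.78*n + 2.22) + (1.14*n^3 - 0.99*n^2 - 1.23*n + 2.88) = 1.14*n^3 + 0.65*n^2 - 3.01*n + 5.1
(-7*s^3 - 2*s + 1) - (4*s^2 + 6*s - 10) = -7*s^3 - 4*s^2 - 8*s + 11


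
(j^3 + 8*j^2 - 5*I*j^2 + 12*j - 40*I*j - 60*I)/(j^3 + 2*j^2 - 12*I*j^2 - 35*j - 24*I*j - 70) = (j + 6)/(j - 7*I)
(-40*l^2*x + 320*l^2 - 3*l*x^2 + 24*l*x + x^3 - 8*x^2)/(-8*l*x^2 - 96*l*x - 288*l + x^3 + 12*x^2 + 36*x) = (5*l*x - 40*l + x^2 - 8*x)/(x^2 + 12*x + 36)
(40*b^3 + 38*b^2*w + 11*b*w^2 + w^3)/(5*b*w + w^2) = 8*b^2/w + 6*b + w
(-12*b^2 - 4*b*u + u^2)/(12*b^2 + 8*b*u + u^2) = (-6*b + u)/(6*b + u)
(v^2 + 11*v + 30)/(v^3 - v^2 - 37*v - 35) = (v + 6)/(v^2 - 6*v - 7)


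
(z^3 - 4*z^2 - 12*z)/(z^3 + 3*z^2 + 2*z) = (z - 6)/(z + 1)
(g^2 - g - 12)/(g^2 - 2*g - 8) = (g + 3)/(g + 2)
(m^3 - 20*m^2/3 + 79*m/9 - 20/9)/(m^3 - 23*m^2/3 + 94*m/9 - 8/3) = (m - 5)/(m - 6)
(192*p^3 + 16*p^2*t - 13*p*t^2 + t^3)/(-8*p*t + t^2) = -24*p^2/t - 5*p + t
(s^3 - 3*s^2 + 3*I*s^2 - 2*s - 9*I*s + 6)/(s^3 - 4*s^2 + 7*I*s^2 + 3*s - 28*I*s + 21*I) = (s^2 + 3*I*s - 2)/(s^2 + s*(-1 + 7*I) - 7*I)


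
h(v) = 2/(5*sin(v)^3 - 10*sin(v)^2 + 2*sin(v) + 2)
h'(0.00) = -1.00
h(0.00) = 1.00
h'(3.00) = -0.24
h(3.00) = 0.95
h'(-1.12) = -0.21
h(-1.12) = -0.17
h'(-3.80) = -18.70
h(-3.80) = 3.20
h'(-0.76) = -1.00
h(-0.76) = -0.35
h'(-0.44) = -21.63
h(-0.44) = -1.90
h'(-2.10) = 0.28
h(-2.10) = -0.19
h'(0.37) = 2.23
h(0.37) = 1.21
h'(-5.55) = 54.00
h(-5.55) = 5.58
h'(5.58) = -1.39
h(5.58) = -0.41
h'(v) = 2*(-15*sin(v)^2*cos(v) + 20*sin(v)*cos(v) - 2*cos(v))/(5*sin(v)^3 - 10*sin(v)^2 + 2*sin(v) + 2)^2 = 2*(-15*sin(v)^2 + 20*sin(v) - 2)*cos(v)/(5*sin(v)^3 - 10*sin(v)^2 + 2*sin(v) + 2)^2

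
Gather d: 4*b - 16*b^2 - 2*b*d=-16*b^2 - 2*b*d + 4*b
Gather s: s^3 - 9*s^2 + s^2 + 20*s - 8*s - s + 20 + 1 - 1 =s^3 - 8*s^2 + 11*s + 20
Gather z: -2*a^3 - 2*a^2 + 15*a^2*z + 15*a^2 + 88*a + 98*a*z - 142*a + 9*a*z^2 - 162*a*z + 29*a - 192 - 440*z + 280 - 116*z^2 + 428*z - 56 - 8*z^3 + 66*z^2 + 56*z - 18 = -2*a^3 + 13*a^2 - 25*a - 8*z^3 + z^2*(9*a - 50) + z*(15*a^2 - 64*a + 44) + 14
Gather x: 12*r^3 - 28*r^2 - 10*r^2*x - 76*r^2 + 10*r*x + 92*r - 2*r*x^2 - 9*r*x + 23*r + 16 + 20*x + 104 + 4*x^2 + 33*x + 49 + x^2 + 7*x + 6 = 12*r^3 - 104*r^2 + 115*r + x^2*(5 - 2*r) + x*(-10*r^2 + r + 60) + 175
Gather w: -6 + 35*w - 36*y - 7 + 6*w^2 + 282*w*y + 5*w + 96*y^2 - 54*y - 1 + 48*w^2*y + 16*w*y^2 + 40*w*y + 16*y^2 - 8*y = w^2*(48*y + 6) + w*(16*y^2 + 322*y + 40) + 112*y^2 - 98*y - 14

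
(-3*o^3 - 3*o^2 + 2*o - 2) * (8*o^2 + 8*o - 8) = -24*o^5 - 48*o^4 + 16*o^3 + 24*o^2 - 32*o + 16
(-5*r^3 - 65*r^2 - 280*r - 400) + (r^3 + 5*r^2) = -4*r^3 - 60*r^2 - 280*r - 400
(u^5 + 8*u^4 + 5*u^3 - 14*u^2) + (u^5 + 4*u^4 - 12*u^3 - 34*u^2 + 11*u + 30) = 2*u^5 + 12*u^4 - 7*u^3 - 48*u^2 + 11*u + 30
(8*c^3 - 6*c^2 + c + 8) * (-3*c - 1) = -24*c^4 + 10*c^3 + 3*c^2 - 25*c - 8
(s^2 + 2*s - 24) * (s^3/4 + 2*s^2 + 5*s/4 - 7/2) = s^5/4 + 5*s^4/2 - 3*s^3/4 - 49*s^2 - 37*s + 84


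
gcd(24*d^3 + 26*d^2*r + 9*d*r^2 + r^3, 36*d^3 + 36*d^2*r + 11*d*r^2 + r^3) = 6*d^2 + 5*d*r + r^2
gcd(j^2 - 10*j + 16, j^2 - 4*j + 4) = j - 2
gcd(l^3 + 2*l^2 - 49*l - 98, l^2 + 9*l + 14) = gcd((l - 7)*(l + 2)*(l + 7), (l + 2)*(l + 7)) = l^2 + 9*l + 14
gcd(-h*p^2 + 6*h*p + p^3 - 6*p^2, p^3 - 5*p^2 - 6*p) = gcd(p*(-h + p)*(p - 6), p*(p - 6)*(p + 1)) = p^2 - 6*p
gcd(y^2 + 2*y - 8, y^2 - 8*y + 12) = y - 2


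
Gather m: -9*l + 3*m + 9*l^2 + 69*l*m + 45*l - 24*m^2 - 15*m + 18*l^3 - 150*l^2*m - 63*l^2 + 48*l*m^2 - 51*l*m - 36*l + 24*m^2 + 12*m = 18*l^3 - 54*l^2 + 48*l*m^2 + m*(-150*l^2 + 18*l)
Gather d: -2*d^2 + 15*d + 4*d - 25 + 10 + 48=-2*d^2 + 19*d + 33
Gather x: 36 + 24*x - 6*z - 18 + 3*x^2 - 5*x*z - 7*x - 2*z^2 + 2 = 3*x^2 + x*(17 - 5*z) - 2*z^2 - 6*z + 20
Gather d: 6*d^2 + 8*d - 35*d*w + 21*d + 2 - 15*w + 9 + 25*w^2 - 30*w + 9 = 6*d^2 + d*(29 - 35*w) + 25*w^2 - 45*w + 20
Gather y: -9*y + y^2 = y^2 - 9*y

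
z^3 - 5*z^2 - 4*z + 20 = (z - 5)*(z - 2)*(z + 2)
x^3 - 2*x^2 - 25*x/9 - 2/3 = (x - 3)*(x + 1/3)*(x + 2/3)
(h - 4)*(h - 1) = h^2 - 5*h + 4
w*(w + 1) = w^2 + w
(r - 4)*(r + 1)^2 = r^3 - 2*r^2 - 7*r - 4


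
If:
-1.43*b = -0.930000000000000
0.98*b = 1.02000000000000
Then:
No Solution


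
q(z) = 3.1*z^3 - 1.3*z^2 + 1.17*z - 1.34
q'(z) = 9.3*z^2 - 2.6*z + 1.17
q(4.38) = 239.33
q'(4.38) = 168.20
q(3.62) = 132.92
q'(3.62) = 113.63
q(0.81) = 0.40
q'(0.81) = 5.17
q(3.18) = 88.92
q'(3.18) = 86.95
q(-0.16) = -1.57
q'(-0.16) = 1.82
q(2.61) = 47.97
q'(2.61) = 57.74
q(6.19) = 691.34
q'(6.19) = 341.42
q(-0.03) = -1.38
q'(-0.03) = 1.26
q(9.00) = 2163.79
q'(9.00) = 731.07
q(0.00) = -1.34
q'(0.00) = 1.17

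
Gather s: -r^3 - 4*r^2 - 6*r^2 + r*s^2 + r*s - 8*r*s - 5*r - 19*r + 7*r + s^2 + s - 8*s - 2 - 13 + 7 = -r^3 - 10*r^2 - 17*r + s^2*(r + 1) + s*(-7*r - 7) - 8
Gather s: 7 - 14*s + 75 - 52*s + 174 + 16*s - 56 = 200 - 50*s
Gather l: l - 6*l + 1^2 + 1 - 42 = -5*l - 40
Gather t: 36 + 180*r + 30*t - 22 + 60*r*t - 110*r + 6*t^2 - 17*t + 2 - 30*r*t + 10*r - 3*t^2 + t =80*r + 3*t^2 + t*(30*r + 14) + 16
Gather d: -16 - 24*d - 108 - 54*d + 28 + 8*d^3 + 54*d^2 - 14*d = 8*d^3 + 54*d^2 - 92*d - 96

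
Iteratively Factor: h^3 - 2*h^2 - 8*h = (h + 2)*(h^2 - 4*h) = h*(h + 2)*(h - 4)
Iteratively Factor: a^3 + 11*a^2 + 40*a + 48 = (a + 4)*(a^2 + 7*a + 12) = (a + 3)*(a + 4)*(a + 4)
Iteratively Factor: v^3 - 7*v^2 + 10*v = (v)*(v^2 - 7*v + 10) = v*(v - 5)*(v - 2)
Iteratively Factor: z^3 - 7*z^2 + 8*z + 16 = (z - 4)*(z^2 - 3*z - 4) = (z - 4)^2*(z + 1)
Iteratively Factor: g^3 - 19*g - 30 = (g + 2)*(g^2 - 2*g - 15) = (g - 5)*(g + 2)*(g + 3)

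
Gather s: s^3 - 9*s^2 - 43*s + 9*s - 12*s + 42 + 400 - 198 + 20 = s^3 - 9*s^2 - 46*s + 264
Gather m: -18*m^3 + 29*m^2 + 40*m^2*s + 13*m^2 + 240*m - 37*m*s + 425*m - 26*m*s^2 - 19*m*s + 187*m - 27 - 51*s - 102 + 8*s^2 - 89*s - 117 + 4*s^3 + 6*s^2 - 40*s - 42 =-18*m^3 + m^2*(40*s + 42) + m*(-26*s^2 - 56*s + 852) + 4*s^3 + 14*s^2 - 180*s - 288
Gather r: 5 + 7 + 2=14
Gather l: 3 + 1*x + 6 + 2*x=3*x + 9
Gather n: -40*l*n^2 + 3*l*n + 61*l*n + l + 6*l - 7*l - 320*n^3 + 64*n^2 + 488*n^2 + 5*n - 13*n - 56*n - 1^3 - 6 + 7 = -320*n^3 + n^2*(552 - 40*l) + n*(64*l - 64)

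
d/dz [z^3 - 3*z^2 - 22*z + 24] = 3*z^2 - 6*z - 22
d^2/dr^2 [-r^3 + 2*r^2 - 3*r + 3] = 4 - 6*r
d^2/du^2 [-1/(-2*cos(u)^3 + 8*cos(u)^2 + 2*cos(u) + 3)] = 2*((2*sin(u)^2*cos(u) - 8*sin(u)^2 + 11)*(-cos(u) - 32*cos(2*u) + 9*cos(3*u))/4 - 4*(-3*cos(u)^2 + 8*cos(u) + 1)^2*sin(u)^2)/(2*sin(u)^2*cos(u) - 8*sin(u)^2 + 11)^3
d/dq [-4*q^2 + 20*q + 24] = 20 - 8*q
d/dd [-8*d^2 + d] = 1 - 16*d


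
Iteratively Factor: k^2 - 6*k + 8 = (k - 4)*(k - 2)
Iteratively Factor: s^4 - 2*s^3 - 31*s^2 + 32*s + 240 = (s - 4)*(s^3 + 2*s^2 - 23*s - 60) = (s - 4)*(s + 4)*(s^2 - 2*s - 15) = (s - 4)*(s + 3)*(s + 4)*(s - 5)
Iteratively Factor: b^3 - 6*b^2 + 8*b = (b - 4)*(b^2 - 2*b) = b*(b - 4)*(b - 2)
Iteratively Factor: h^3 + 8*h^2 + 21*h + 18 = (h + 2)*(h^2 + 6*h + 9) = (h + 2)*(h + 3)*(h + 3)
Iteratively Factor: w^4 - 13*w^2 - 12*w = (w - 4)*(w^3 + 4*w^2 + 3*w) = w*(w - 4)*(w^2 + 4*w + 3) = w*(w - 4)*(w + 3)*(w + 1)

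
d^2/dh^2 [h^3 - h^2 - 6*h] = 6*h - 2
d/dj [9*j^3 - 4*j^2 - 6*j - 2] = 27*j^2 - 8*j - 6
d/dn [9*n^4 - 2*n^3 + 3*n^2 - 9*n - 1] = 36*n^3 - 6*n^2 + 6*n - 9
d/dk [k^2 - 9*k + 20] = 2*k - 9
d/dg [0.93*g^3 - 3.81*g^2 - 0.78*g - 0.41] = 2.79*g^2 - 7.62*g - 0.78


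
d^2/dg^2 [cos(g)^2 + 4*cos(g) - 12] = -4*cos(g) - 2*cos(2*g)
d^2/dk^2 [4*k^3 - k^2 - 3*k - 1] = 24*k - 2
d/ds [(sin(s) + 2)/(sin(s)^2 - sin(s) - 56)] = (-4*sin(s) + cos(s)^2 - 55)*cos(s)/(sin(s) + cos(s)^2 + 55)^2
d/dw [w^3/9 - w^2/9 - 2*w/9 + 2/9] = w^2/3 - 2*w/9 - 2/9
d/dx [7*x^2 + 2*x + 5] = 14*x + 2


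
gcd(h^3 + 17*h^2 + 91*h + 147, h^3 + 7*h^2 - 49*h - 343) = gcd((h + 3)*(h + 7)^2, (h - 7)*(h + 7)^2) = h^2 + 14*h + 49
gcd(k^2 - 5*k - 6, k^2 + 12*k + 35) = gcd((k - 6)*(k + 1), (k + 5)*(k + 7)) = 1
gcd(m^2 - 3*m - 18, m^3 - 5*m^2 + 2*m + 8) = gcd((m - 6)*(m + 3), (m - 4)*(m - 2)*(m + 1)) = 1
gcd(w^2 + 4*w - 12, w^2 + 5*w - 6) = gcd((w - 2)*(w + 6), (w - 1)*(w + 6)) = w + 6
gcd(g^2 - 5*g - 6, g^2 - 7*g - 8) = g + 1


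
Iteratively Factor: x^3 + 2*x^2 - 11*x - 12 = (x - 3)*(x^2 + 5*x + 4) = (x - 3)*(x + 1)*(x + 4)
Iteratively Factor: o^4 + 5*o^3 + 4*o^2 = (o)*(o^3 + 5*o^2 + 4*o) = o*(o + 1)*(o^2 + 4*o) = o*(o + 1)*(o + 4)*(o)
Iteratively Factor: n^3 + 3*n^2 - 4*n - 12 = (n - 2)*(n^2 + 5*n + 6) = (n - 2)*(n + 3)*(n + 2)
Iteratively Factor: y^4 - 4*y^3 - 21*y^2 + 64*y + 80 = (y - 5)*(y^3 + y^2 - 16*y - 16) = (y - 5)*(y + 1)*(y^2 - 16) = (y - 5)*(y + 1)*(y + 4)*(y - 4)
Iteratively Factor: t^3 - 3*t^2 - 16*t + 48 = (t + 4)*(t^2 - 7*t + 12) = (t - 4)*(t + 4)*(t - 3)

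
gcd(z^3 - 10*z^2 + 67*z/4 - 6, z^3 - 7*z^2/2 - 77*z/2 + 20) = z^2 - 17*z/2 + 4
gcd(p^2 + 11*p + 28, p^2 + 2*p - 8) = p + 4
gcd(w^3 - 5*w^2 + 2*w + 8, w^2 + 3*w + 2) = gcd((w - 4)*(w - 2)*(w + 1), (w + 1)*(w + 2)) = w + 1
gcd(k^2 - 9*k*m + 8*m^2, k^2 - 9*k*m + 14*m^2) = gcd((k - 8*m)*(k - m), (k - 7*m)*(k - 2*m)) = 1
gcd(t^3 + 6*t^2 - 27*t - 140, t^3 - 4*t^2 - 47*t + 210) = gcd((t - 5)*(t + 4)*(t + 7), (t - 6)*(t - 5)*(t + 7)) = t^2 + 2*t - 35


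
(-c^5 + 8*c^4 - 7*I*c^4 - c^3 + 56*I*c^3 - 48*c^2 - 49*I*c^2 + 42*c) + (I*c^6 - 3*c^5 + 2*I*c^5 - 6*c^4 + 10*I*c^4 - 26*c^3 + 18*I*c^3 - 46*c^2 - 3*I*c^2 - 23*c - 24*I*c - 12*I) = I*c^6 - 4*c^5 + 2*I*c^5 + 2*c^4 + 3*I*c^4 - 27*c^3 + 74*I*c^3 - 94*c^2 - 52*I*c^2 + 19*c - 24*I*c - 12*I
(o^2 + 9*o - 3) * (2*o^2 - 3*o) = 2*o^4 + 15*o^3 - 33*o^2 + 9*o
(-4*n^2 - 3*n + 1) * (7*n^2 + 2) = -28*n^4 - 21*n^3 - n^2 - 6*n + 2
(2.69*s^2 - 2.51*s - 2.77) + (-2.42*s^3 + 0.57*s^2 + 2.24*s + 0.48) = -2.42*s^3 + 3.26*s^2 - 0.27*s - 2.29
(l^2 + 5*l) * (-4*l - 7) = -4*l^3 - 27*l^2 - 35*l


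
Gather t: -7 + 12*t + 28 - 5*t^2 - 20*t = -5*t^2 - 8*t + 21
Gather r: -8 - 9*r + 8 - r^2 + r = -r^2 - 8*r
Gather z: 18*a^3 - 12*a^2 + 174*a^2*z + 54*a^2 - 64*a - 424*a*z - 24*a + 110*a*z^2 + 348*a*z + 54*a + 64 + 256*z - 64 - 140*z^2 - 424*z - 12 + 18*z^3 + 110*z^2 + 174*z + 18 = 18*a^3 + 42*a^2 - 34*a + 18*z^3 + z^2*(110*a - 30) + z*(174*a^2 - 76*a + 6) + 6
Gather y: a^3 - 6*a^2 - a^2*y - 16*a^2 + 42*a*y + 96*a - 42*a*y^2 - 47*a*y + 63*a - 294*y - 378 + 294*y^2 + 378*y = a^3 - 22*a^2 + 159*a + y^2*(294 - 42*a) + y*(-a^2 - 5*a + 84) - 378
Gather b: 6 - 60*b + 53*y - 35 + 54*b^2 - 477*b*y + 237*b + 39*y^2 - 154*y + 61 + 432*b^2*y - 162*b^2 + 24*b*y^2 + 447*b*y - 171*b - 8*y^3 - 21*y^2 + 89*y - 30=b^2*(432*y - 108) + b*(24*y^2 - 30*y + 6) - 8*y^3 + 18*y^2 - 12*y + 2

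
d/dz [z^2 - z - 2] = 2*z - 1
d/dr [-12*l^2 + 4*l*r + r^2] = 4*l + 2*r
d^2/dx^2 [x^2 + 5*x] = 2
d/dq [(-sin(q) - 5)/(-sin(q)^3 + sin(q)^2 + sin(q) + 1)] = (-2*sin(q)^3 - 14*sin(q)^2 + 10*sin(q) + 4)*cos(q)/(-sin(q)^3 + sin(q)^2 + sin(q) + 1)^2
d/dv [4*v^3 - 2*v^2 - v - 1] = 12*v^2 - 4*v - 1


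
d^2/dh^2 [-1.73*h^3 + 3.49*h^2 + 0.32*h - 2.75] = 6.98 - 10.38*h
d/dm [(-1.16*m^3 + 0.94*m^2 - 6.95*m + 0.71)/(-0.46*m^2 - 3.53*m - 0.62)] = (0.5336*m^4 + 8.1896*m^3 - 4.3576*m^2 - 0.5124*m + 6.8153)/(0.2116*m^4 + 3.2476*m^3 + 13.0313*m^2 + 4.3772*m + 0.3844)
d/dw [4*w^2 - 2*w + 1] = 8*w - 2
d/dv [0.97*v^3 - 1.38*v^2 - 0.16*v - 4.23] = 2.91*v^2 - 2.76*v - 0.16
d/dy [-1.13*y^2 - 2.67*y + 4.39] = -2.26*y - 2.67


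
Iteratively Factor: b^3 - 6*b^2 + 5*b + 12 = (b - 4)*(b^2 - 2*b - 3) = (b - 4)*(b + 1)*(b - 3)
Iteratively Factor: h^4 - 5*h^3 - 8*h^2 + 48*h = (h - 4)*(h^3 - h^2 - 12*h) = (h - 4)^2*(h^2 + 3*h) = h*(h - 4)^2*(h + 3)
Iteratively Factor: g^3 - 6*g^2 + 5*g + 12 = (g + 1)*(g^2 - 7*g + 12) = (g - 3)*(g + 1)*(g - 4)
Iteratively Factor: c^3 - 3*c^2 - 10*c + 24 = (c + 3)*(c^2 - 6*c + 8) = (c - 4)*(c + 3)*(c - 2)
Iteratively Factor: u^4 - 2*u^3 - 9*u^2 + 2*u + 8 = (u - 1)*(u^3 - u^2 - 10*u - 8) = (u - 1)*(u + 2)*(u^2 - 3*u - 4) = (u - 1)*(u + 1)*(u + 2)*(u - 4)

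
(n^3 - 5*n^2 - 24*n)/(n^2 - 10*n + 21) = n*(n^2 - 5*n - 24)/(n^2 - 10*n + 21)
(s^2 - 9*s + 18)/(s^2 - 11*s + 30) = (s - 3)/(s - 5)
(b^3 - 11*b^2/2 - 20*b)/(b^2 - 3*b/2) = (2*b^2 - 11*b - 40)/(2*b - 3)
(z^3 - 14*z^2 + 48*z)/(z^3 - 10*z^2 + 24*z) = (z - 8)/(z - 4)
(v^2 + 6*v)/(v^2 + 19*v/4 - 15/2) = 4*v/(4*v - 5)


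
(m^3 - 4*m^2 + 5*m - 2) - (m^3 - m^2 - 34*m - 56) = -3*m^2 + 39*m + 54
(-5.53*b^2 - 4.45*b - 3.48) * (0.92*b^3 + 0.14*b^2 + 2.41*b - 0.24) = -5.0876*b^5 - 4.8682*b^4 - 17.1519*b^3 - 9.8845*b^2 - 7.3188*b + 0.8352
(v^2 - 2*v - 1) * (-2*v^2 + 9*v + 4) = -2*v^4 + 13*v^3 - 12*v^2 - 17*v - 4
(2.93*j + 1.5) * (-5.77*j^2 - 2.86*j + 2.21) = -16.9061*j^3 - 17.0348*j^2 + 2.1853*j + 3.315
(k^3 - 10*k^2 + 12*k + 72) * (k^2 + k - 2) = k^5 - 9*k^4 + 104*k^2 + 48*k - 144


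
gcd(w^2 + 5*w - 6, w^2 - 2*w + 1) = w - 1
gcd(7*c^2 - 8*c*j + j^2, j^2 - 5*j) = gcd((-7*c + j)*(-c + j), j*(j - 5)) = 1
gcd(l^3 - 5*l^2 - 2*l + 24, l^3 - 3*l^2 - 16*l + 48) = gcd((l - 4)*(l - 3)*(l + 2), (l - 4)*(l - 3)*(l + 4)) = l^2 - 7*l + 12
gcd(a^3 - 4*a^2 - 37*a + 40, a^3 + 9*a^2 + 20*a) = a + 5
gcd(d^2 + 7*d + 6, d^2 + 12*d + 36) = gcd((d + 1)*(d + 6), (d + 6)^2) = d + 6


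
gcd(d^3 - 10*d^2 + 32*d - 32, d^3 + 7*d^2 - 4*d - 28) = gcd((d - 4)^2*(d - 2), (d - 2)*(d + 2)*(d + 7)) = d - 2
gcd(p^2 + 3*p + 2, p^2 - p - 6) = p + 2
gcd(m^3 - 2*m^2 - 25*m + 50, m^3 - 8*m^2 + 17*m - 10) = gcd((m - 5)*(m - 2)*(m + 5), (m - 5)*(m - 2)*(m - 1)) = m^2 - 7*m + 10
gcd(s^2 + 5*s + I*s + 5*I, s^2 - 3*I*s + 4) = s + I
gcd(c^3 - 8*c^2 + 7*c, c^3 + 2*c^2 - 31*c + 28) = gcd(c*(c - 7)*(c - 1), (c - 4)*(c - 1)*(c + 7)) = c - 1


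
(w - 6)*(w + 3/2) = w^2 - 9*w/2 - 9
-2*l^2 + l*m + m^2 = (-l + m)*(2*l + m)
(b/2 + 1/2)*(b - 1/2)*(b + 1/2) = b^3/2 + b^2/2 - b/8 - 1/8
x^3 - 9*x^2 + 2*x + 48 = (x - 8)*(x - 3)*(x + 2)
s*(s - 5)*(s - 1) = s^3 - 6*s^2 + 5*s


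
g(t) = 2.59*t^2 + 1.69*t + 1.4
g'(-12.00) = -60.47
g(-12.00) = 354.08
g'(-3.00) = -13.85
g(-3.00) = 19.64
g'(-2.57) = -11.62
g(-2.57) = 14.16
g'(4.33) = 24.12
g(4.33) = 57.28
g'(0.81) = 5.89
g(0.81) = 4.47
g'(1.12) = 7.49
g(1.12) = 6.54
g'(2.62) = 15.26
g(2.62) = 23.61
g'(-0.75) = -2.20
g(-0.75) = 1.59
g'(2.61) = 15.21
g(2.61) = 23.45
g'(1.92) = 11.64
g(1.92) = 14.19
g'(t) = 5.18*t + 1.69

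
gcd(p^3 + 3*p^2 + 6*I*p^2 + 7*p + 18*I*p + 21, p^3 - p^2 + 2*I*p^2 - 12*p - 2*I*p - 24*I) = p + 3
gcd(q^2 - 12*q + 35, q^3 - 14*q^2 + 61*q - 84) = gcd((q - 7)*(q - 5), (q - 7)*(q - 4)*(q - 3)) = q - 7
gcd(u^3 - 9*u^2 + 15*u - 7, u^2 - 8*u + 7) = u^2 - 8*u + 7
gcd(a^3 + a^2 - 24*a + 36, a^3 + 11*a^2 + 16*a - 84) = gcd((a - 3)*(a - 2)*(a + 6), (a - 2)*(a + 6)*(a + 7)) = a^2 + 4*a - 12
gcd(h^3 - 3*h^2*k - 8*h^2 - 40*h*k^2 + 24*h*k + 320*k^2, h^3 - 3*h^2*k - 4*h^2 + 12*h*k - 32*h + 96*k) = h - 8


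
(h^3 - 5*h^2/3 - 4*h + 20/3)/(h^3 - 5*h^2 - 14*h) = (3*h^2 - 11*h + 10)/(3*h*(h - 7))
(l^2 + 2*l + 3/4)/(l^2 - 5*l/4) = (4*l^2 + 8*l + 3)/(l*(4*l - 5))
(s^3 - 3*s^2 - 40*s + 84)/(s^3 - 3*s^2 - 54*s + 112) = (s^2 - s - 42)/(s^2 - s - 56)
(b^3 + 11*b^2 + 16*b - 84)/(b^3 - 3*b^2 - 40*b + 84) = (b + 7)/(b - 7)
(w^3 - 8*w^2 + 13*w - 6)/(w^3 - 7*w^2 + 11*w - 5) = (w - 6)/(w - 5)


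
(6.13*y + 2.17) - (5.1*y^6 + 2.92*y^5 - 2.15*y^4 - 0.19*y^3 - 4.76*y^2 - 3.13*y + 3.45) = -5.1*y^6 - 2.92*y^5 + 2.15*y^4 + 0.19*y^3 + 4.76*y^2 + 9.26*y - 1.28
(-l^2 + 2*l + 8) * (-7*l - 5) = 7*l^3 - 9*l^2 - 66*l - 40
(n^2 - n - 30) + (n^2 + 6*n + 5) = 2*n^2 + 5*n - 25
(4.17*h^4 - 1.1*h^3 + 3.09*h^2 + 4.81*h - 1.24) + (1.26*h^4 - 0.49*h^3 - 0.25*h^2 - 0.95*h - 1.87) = 5.43*h^4 - 1.59*h^3 + 2.84*h^2 + 3.86*h - 3.11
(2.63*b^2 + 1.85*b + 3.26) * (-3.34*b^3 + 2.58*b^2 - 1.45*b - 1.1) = -8.7842*b^5 + 0.6064*b^4 - 9.9289*b^3 + 2.8353*b^2 - 6.762*b - 3.586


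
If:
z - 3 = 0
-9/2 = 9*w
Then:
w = -1/2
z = 3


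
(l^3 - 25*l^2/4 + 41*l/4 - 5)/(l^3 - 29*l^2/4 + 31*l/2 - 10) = (l - 1)/(l - 2)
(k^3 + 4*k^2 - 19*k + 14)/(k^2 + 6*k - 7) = k - 2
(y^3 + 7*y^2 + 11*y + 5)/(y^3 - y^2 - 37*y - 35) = (y + 1)/(y - 7)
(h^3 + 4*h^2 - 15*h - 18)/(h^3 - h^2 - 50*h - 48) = (h - 3)/(h - 8)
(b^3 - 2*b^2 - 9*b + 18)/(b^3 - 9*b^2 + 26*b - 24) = (b + 3)/(b - 4)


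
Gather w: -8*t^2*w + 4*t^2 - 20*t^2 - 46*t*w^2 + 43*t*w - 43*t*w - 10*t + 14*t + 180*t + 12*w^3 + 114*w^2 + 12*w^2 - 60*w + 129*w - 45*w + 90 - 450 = -16*t^2 + 184*t + 12*w^3 + w^2*(126 - 46*t) + w*(24 - 8*t^2) - 360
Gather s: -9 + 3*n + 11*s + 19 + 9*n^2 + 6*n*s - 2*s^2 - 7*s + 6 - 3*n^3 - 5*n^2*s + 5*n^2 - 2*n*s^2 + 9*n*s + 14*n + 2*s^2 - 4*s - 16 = -3*n^3 + 14*n^2 - 2*n*s^2 + 17*n + s*(-5*n^2 + 15*n)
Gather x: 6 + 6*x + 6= 6*x + 12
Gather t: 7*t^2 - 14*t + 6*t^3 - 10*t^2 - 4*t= 6*t^3 - 3*t^2 - 18*t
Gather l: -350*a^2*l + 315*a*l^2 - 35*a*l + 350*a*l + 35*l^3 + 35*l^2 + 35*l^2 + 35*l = 35*l^3 + l^2*(315*a + 70) + l*(-350*a^2 + 315*a + 35)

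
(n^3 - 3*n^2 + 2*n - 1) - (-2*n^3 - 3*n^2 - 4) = 3*n^3 + 2*n + 3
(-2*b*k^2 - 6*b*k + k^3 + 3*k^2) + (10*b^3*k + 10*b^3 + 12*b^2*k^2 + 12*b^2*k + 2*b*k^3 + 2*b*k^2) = 10*b^3*k + 10*b^3 + 12*b^2*k^2 + 12*b^2*k + 2*b*k^3 - 6*b*k + k^3 + 3*k^2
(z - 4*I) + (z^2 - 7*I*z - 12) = z^2 + z - 7*I*z - 12 - 4*I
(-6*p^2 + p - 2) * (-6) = 36*p^2 - 6*p + 12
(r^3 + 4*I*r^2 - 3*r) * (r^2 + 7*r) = r^5 + 7*r^4 + 4*I*r^4 - 3*r^3 + 28*I*r^3 - 21*r^2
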